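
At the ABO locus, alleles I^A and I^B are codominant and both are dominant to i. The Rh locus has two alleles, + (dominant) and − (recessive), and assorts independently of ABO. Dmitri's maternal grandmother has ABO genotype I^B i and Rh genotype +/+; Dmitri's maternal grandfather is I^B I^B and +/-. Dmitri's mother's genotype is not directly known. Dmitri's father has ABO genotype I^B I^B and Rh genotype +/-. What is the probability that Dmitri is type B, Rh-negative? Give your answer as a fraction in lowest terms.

Dmitri's mother's ABO genotype from I^B i × I^B I^B: 1/2 I^B I^B, 1/2 I^B i.
Crossing each possibility with the father I^B I^B and summing P(type B): 1/2·1 + 1/2·1 = 1.
Similarly for Rh via the mother's Rh distribution: P(Rh-) = 1/8.
Independent loci: 1 × 1/8 = 1/8.

1/8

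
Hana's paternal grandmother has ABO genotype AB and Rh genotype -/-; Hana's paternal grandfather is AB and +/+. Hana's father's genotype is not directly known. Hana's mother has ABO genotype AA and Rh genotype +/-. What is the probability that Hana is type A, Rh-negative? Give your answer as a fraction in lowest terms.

Hana's father's ABO genotype from AB × AB: 1/4 AA, 1/2 AB, 1/4 BB.
Crossing each possibility with the mother AA and summing P(type A): 1/4·1 + 1/2·1/2 + 1/4·0 = 1/2.
Similarly for Rh via the father's Rh distribution: P(Rh-) = 1/4.
Independent loci: 1/2 × 1/4 = 1/8.

1/8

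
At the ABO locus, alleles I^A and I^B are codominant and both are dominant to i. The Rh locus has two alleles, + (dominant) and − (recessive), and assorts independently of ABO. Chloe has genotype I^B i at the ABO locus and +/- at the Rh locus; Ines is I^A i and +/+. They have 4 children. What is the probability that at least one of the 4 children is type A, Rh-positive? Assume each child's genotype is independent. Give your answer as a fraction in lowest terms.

ABO cross I^B i × I^A i → 1/4 O, 1/4 A, 1/4 B, 1/4 AB.
Rh cross +/- × +/+ → 1 Rh+; so P(type A, Rh-positive) = 1/4 × 1 = 1/4 per child.
P(none) = (3/4)^4 = 81/256; P(at least one) = 1 − 81/256 = 175/256.

175/256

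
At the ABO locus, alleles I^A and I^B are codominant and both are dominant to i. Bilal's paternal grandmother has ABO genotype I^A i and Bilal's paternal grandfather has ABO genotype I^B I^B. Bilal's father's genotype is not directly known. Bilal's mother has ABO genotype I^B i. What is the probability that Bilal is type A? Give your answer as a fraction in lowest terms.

Bilal's father's ABO genotype from I^A i × I^B I^B: 1/2 I^A I^B, 1/2 I^B i.
Crossing each possibility with the mother I^B i and summing P(type A): 1/2·1/4 + 1/2·0 = 1/8.

1/8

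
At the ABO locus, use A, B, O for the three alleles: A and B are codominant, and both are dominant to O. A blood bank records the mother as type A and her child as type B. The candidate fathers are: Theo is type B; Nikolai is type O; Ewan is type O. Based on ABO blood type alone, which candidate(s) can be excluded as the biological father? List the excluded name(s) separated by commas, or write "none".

Nikolai, Ewan

A candidate is excluded only if no genotype consistent with his phenotype could produce a type B child with a type A mother.
Nikolai (type O): no genotype consistent with that phenotype can produce a type-B child with a type-A mother.
Ewan (type O): no genotype consistent with that phenotype can produce a type-B child with a type-A mother.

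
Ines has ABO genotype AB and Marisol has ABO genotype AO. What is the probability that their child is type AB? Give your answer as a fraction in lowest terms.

1/4

ABO cross AB × AO → offspring phenotypes: 1/2 A, 1/4 B, 1/4 AB.
So P(type AB) = 1/4.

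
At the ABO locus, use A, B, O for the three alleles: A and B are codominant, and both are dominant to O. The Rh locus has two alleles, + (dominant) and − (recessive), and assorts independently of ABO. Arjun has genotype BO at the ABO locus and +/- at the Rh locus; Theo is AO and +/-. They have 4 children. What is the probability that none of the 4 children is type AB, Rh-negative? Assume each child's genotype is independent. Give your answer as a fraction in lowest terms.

50625/65536

ABO cross BO × AO → 1/4 O, 1/4 A, 1/4 B, 1/4 AB.
Rh cross +/- × +/- → 3/4 Rh+, 1/4 Rh-; so P(type AB, Rh-negative) = 1/4 × 1/4 = 1/16 per child.
P(not type AB, Rh-negative) = 15/16 for one child; (15/16)^4 = 50625/65536.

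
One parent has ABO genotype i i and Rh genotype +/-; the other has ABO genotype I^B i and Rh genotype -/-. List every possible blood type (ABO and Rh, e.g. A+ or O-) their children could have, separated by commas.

O+, O-, B+, B-

Gametes from i i × I^B i give offspring ABO genotypes I^B i, i i, i.e. phenotypes O, B.
Rh cross +/- × -/- → phenotypes Rh+, Rh-.
Combining independently: O+, O-, B+, B-.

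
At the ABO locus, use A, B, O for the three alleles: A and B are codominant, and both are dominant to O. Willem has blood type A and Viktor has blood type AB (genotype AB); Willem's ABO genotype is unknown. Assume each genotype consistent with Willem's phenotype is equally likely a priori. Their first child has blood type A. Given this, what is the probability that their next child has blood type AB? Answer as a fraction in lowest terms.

3/8

Possible genotypes: Willem ∈ {AA, AO}; Viktor ∈ {AB}.
Weight each parental genotype pair by prior × P(type-A child):
  AA × AB: posterior weight 1/2; P(next child type AB) = 1/2.
  AO × AB: posterior weight 1/2; P(next child type AB) = 1/4.
Weighted sum = 3/8.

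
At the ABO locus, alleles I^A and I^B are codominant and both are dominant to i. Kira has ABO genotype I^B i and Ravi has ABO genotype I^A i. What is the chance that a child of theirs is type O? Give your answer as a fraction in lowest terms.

1/4

ABO cross I^B i × I^A i → offspring phenotypes: 1/4 O, 1/4 A, 1/4 B, 1/4 AB.
So P(type O) = 1/4.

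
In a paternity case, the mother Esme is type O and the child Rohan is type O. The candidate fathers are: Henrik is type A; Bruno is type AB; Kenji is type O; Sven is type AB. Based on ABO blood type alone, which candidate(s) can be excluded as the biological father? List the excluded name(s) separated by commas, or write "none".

A candidate is excluded only if no genotype consistent with his phenotype could produce a type O child with a type O mother.
Bruno (type AB): no genotype consistent with that phenotype can produce a type-O child with a type-O mother.
Sven (type AB): no genotype consistent with that phenotype can produce a type-O child with a type-O mother.

Bruno, Sven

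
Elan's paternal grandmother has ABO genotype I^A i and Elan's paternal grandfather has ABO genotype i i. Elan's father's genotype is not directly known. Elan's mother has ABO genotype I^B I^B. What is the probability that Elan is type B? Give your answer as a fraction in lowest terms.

3/4

Elan's father's ABO genotype from I^A i × i i: 1/2 I^A i, 1/2 i i.
Crossing each possibility with the mother I^B I^B and summing P(type B): 1/2·1/2 + 1/2·1 = 3/4.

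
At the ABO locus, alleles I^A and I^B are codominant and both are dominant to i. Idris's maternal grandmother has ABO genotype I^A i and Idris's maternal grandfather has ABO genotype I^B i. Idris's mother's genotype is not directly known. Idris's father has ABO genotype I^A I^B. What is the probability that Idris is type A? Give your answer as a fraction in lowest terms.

3/8

Idris's mother's ABO genotype from I^A i × I^B i: 1/4 I^A I^B, 1/4 I^A i, 1/4 I^B i, 1/4 i i.
Crossing each possibility with the father I^A I^B and summing P(type A): 1/4·1/4 + 1/4·1/2 + 1/4·1/4 + 1/4·1/2 = 3/8.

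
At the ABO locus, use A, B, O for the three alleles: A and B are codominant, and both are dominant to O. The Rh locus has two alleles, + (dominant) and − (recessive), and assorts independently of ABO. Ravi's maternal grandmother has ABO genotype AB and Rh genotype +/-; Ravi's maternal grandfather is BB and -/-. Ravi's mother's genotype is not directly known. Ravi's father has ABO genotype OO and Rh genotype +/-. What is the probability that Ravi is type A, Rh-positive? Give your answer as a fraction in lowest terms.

5/32

Ravi's mother's ABO genotype from AB × BB: 1/2 AB, 1/2 BB.
Crossing each possibility with the father OO and summing P(type A): 1/2·1/2 + 1/2·0 = 1/4.
Similarly for Rh via the mother's Rh distribution: P(Rh+) = 5/8.
Independent loci: 1/4 × 5/8 = 5/32.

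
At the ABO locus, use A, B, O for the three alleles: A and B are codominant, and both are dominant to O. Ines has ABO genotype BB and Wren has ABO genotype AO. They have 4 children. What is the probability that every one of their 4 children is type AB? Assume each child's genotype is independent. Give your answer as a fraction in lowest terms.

1/16

ABO cross BB × AO → 1/2 B, 1/2 AB.
So P(type AB) = 1/2 per child.
All 4 independent: (1/2)^4 = 1/16.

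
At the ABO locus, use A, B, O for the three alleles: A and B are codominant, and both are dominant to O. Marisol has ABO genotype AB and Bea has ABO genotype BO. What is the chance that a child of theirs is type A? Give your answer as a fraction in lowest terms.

ABO cross AB × BO → offspring phenotypes: 1/4 A, 1/2 B, 1/4 AB.
So P(type A) = 1/4.

1/4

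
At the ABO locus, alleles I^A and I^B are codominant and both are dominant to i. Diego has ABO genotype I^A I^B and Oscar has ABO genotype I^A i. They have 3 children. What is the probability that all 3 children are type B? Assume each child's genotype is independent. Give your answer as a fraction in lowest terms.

1/64

ABO cross I^A I^B × I^A i → 1/2 A, 1/4 B, 1/4 AB.
So P(type B) = 1/4 per child.
All 3 independent: (1/4)^3 = 1/64.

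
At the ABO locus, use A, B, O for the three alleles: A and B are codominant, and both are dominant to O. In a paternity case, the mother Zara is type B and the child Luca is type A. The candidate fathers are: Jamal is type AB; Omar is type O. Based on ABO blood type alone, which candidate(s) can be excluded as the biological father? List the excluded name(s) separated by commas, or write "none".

Omar

A candidate is excluded only if no genotype consistent with his phenotype could produce a type A child with a type B mother.
Omar (type O): no genotype consistent with that phenotype can produce a type-A child with a type-B mother.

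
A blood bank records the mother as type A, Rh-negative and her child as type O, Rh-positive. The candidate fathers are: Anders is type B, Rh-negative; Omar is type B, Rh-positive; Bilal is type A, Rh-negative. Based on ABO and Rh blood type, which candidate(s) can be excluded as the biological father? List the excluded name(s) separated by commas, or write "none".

A candidate is excluded only if no genotype consistent with his phenotype could produce a type O, Rh-positive child with a type A, Rh-negative mother.
Anders (type B, Rh-): no genotype consistent with that phenotype can produce a type-O Rh+ child with a type-A mother.
Bilal (type A, Rh-): no genotype consistent with that phenotype can produce a type-O Rh+ child with a type-A mother.

Anders, Bilal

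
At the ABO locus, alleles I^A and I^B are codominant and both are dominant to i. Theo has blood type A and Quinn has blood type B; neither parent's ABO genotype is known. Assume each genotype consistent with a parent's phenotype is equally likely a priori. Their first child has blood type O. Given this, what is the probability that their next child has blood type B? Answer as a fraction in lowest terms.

1/4

Possible genotypes: Theo ∈ {I^A I^A, I^A i}; Quinn ∈ {I^B I^B, I^B i}.
Weight each parental genotype pair by prior × P(type-O child):
  I^A i × I^B i: posterior weight 1; P(next child type B) = 1/4.
Weighted sum = 1/4.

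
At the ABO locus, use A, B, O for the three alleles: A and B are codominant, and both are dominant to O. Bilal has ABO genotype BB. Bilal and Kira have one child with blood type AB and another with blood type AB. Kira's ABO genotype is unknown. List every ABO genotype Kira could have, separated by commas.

AA, AB, AO

For each candidate genotype of Kira, check whether crossing it with BB can produce every observed child phenotype.
  AA → possible child types {AB} ✓
  AB → possible child types {B, AB} ✓
  AO → possible child types {B, AB} ✓
  BB → possible child types {B} ✗
  BO → possible child types {B} ✗
  OO → possible child types {B} ✗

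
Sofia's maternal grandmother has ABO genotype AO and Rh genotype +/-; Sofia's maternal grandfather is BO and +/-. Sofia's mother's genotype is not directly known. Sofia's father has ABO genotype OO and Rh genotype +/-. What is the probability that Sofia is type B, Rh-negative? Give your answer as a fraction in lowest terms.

Sofia's mother's ABO genotype from AO × BO: 1/4 AB, 1/4 AO, 1/4 BO, 1/4 OO.
Crossing each possibility with the father OO and summing P(type B): 1/4·1/2 + 1/4·0 + 1/4·1/2 + 1/4·0 = 1/4.
Similarly for Rh via the mother's Rh distribution: P(Rh-) = 1/4.
Independent loci: 1/4 × 1/4 = 1/16.

1/16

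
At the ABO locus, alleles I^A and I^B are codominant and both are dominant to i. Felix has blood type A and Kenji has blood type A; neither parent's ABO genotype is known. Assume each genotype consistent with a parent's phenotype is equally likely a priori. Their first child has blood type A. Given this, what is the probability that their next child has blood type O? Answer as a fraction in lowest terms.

1/20

Possible genotypes: Felix ∈ {I^A I^A, I^A i}; Kenji ∈ {I^A I^A, I^A i}.
Weight each parental genotype pair by prior × P(type-A child):
  I^A I^A × I^A I^A: posterior weight 4/15; P(next child type O) = 0.
  I^A I^A × I^A i: posterior weight 4/15; P(next child type O) = 0.
  I^A i × I^A I^A: posterior weight 4/15; P(next child type O) = 0.
  I^A i × I^A i: posterior weight 1/5; P(next child type O) = 1/4.
Weighted sum = 1/20.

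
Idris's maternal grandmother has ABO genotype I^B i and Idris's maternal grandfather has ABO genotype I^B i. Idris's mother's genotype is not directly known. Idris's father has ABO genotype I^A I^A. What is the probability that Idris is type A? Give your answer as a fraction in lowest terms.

Idris's mother's ABO genotype from I^B i × I^B i: 1/4 I^B I^B, 1/2 I^B i, 1/4 i i.
Crossing each possibility with the father I^A I^A and summing P(type A): 1/4·0 + 1/2·1/2 + 1/4·1 = 1/2.

1/2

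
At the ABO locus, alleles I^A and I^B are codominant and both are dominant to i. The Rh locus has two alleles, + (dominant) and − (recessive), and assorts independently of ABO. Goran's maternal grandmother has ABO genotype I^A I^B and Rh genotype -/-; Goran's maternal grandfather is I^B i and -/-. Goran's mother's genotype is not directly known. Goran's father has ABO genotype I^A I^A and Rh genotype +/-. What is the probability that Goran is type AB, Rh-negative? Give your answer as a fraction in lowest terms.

Goran's mother's ABO genotype from I^A I^B × I^B i: 1/4 I^A I^B, 1/4 I^A i, 1/4 I^B I^B, 1/4 I^B i.
Crossing each possibility with the father I^A I^A and summing P(type AB): 1/4·1/2 + 1/4·0 + 1/4·1 + 1/4·1/2 = 1/2.
Similarly for Rh via the mother's Rh distribution: P(Rh-) = 1/2.
Independent loci: 1/2 × 1/2 = 1/4.

1/4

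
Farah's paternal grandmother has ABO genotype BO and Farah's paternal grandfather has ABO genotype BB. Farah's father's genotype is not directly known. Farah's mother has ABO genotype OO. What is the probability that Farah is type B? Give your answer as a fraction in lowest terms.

3/4

Farah's father's ABO genotype from BO × BB: 1/2 BB, 1/2 BO.
Crossing each possibility with the mother OO and summing P(type B): 1/2·1 + 1/2·1/2 = 3/4.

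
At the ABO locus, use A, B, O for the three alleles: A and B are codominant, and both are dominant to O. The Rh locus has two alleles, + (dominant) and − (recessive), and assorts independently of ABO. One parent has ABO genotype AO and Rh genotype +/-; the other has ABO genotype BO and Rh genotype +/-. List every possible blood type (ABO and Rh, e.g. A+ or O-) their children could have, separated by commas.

O+, O-, A+, A-, B+, B-, AB+, AB-

Gametes from AO × BO give offspring ABO genotypes AB, AO, BO, OO, i.e. phenotypes O, A, B, AB.
Rh cross +/- × +/- → phenotypes Rh+, Rh-.
Combining independently: O+, O-, A+, A-, B+, B-, AB+, AB-.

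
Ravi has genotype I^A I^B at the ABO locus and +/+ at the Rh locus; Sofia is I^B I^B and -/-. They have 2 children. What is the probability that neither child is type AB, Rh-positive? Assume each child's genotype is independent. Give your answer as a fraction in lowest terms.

1/4

ABO cross I^A I^B × I^B I^B → 1/2 B, 1/2 AB.
Rh cross +/+ × -/- → 1 Rh+; so P(type AB, Rh-positive) = 1/2 × 1 = 1/2 per child.
P(not type AB, Rh-positive) = 1/2 for one child; (1/2)^2 = 1/4.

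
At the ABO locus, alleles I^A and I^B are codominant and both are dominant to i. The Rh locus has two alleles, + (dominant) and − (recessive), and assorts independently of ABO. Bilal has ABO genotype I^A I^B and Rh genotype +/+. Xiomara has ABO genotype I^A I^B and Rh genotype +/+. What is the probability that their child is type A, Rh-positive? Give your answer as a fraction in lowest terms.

ABO cross I^A I^B × I^A I^B → offspring phenotypes: 1/4 A, 1/4 B, 1/2 AB.
Rh cross +/+ × +/+ → 1 Rh+.
Independent loci: P(type A, Rh-positive) = 1/4 × 1 = 1/4.

1/4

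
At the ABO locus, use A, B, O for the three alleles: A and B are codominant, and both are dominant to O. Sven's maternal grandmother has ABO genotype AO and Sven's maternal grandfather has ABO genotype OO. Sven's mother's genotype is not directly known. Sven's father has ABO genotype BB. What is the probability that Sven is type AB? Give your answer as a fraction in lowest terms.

Sven's mother's ABO genotype from AO × OO: 1/2 AO, 1/2 OO.
Crossing each possibility with the father BB and summing P(type AB): 1/2·1/2 + 1/2·0 = 1/4.

1/4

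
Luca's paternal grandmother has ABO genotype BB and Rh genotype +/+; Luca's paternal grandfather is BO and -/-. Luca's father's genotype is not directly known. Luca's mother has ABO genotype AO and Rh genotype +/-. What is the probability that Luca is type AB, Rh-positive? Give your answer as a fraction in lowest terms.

9/32

Luca's father's ABO genotype from BB × BO: 1/2 BB, 1/2 BO.
Crossing each possibility with the mother AO and summing P(type AB): 1/2·1/2 + 1/2·1/4 = 3/8.
Similarly for Rh via the father's Rh distribution: P(Rh+) = 3/4.
Independent loci: 3/8 × 3/4 = 9/32.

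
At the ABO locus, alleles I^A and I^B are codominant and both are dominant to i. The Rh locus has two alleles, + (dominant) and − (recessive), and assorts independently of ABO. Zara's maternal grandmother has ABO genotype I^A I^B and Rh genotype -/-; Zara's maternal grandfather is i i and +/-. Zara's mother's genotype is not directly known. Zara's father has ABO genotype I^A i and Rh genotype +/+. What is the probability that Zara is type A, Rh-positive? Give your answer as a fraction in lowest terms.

1/2

Zara's mother's ABO genotype from I^A I^B × i i: 1/2 I^A i, 1/2 I^B i.
Crossing each possibility with the father I^A i and summing P(type A): 1/2·3/4 + 1/2·1/4 = 1/2.
Similarly for Rh via the mother's Rh distribution: P(Rh+) = 1.
Independent loci: 1/2 × 1 = 1/2.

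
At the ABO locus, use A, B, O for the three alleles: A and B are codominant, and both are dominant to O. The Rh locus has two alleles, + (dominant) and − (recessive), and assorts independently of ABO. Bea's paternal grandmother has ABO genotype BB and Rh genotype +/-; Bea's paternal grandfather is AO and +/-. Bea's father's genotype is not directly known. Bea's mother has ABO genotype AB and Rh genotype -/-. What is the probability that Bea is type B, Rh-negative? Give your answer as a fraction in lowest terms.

Bea's father's ABO genotype from BB × AO: 1/2 AB, 1/2 BO.
Crossing each possibility with the mother AB and summing P(type B): 1/2·1/4 + 1/2·1/2 = 3/8.
Similarly for Rh via the father's Rh distribution: P(Rh-) = 1/2.
Independent loci: 3/8 × 1/2 = 3/16.

3/16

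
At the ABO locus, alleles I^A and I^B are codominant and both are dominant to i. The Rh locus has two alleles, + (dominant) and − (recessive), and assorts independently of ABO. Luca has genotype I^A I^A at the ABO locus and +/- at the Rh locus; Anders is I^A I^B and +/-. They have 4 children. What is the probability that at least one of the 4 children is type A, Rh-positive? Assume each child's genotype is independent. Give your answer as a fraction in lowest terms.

3471/4096

ABO cross I^A I^A × I^A I^B → 1/2 A, 1/2 AB.
Rh cross +/- × +/- → 3/4 Rh+, 1/4 Rh-; so P(type A, Rh-positive) = 1/2 × 3/4 = 3/8 per child.
P(none) = (5/8)^4 = 625/4096; P(at least one) = 1 − 625/4096 = 3471/4096.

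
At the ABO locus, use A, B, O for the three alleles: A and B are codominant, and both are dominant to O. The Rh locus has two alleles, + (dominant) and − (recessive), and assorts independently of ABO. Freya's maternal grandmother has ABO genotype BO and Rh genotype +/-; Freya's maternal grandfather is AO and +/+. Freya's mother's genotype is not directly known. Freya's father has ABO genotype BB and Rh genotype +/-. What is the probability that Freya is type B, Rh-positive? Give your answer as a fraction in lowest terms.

Freya's mother's ABO genotype from BO × AO: 1/4 AB, 1/4 AO, 1/4 BO, 1/4 OO.
Crossing each possibility with the father BB and summing P(type B): 1/4·1/2 + 1/4·1/2 + 1/4·1 + 1/4·1 = 3/4.
Similarly for Rh via the mother's Rh distribution: P(Rh+) = 7/8.
Independent loci: 3/4 × 7/8 = 21/32.

21/32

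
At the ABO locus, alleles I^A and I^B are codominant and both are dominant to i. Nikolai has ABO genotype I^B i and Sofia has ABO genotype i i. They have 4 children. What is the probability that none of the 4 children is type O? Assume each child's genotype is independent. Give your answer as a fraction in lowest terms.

1/16

ABO cross I^B i × i i → 1/2 O, 1/2 B.
So P(type O) = 1/2 per child.
P(not type O) = 1/2 for one child; (1/2)^4 = 1/16.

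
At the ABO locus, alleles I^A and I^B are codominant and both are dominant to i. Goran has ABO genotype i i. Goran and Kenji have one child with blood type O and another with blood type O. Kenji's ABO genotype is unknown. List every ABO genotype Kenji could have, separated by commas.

For each candidate genotype of Kenji, check whether crossing it with i i can produce every observed child phenotype.
  I^A I^A → possible child types {A} ✗
  I^A I^B → possible child types {A, B} ✗
  I^A i → possible child types {O, A} ✓
  I^B I^B → possible child types {B} ✗
  I^B i → possible child types {O, B} ✓
  i i → possible child types {O} ✓

I^A i, I^B i, i i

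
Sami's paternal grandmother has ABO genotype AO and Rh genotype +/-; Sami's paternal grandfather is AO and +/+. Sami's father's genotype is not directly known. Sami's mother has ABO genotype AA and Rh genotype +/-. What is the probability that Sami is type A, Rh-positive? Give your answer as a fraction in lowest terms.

Sami's father's ABO genotype from AO × AO: 1/4 AA, 1/2 AO, 1/4 OO.
Crossing each possibility with the mother AA and summing P(type A): 1/4·1 + 1/2·1 + 1/4·1 = 1.
Similarly for Rh via the father's Rh distribution: P(Rh+) = 7/8.
Independent loci: 1 × 7/8 = 7/8.

7/8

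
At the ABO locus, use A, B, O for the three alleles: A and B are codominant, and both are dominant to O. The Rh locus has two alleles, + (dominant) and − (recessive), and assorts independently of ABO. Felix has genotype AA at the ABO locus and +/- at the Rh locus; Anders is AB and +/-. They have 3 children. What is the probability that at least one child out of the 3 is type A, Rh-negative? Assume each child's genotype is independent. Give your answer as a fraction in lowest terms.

169/512

ABO cross AA × AB → 1/2 A, 1/2 AB.
Rh cross +/- × +/- → 3/4 Rh+, 1/4 Rh-; so P(type A, Rh-negative) = 1/2 × 1/4 = 1/8 per child.
P(none) = (7/8)^3 = 343/512; P(at least one) = 1 − 343/512 = 169/512.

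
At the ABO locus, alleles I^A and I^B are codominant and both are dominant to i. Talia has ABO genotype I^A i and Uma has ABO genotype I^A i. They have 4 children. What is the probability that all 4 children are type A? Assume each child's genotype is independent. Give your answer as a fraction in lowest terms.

81/256

ABO cross I^A i × I^A i → 1/4 O, 3/4 A.
So P(type A) = 3/4 per child.
All 4 independent: (3/4)^4 = 81/256.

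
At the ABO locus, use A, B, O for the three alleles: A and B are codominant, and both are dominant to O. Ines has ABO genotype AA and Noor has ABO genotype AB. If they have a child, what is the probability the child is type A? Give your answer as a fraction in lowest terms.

ABO cross AA × AB → offspring phenotypes: 1/2 A, 1/2 AB.
So P(type A) = 1/2.

1/2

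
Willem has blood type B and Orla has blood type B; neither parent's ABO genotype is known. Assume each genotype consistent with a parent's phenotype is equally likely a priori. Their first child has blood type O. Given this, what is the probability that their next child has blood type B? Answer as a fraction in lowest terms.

3/4

Possible genotypes: Willem ∈ {I^B I^B, I^B i}; Orla ∈ {I^B I^B, I^B i}.
Weight each parental genotype pair by prior × P(type-O child):
  I^B i × I^B i: posterior weight 1; P(next child type B) = 3/4.
Weighted sum = 3/4.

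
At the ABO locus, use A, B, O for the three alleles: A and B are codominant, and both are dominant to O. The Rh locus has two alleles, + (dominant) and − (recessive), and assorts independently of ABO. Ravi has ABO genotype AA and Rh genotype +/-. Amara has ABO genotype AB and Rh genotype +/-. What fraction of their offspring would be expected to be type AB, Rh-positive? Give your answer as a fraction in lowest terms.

ABO cross AA × AB → offspring phenotypes: 1/2 A, 1/2 AB.
Rh cross +/- × +/- → 3/4 Rh+, 1/4 Rh-.
Independent loci: P(type AB, Rh-positive) = 1/2 × 3/4 = 3/8.

3/8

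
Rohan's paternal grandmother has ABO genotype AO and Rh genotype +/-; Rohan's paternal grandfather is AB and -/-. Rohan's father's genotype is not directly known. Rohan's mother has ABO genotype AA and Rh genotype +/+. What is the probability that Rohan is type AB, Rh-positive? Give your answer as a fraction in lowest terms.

Rohan's father's ABO genotype from AO × AB: 1/4 AA, 1/4 AB, 1/4 AO, 1/4 BO.
Crossing each possibility with the mother AA and summing P(type AB): 1/4·0 + 1/4·1/2 + 1/4·0 + 1/4·1/2 = 1/4.
Similarly for Rh via the father's Rh distribution: P(Rh+) = 1.
Independent loci: 1/4 × 1 = 1/4.

1/4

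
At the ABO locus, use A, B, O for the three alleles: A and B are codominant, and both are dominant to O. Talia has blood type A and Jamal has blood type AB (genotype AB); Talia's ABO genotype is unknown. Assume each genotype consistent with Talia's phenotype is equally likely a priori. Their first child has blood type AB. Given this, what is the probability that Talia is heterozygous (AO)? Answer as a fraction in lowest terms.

Possible genotypes: Talia ∈ {AA, AO}; Jamal ∈ {AB}.
Weight each parental genotype pair by prior × P(type-AB child):
  AA × AB: posterior weight 2/3.
  AO × AB: posterior weight 1/3.
Sum the posterior weight over pairs where Talia is AO: 1/3.

1/3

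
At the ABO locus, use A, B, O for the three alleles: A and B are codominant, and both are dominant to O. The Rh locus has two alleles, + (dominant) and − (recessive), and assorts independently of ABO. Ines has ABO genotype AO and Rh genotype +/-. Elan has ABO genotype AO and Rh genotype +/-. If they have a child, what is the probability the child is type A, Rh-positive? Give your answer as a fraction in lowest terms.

9/16

ABO cross AO × AO → offspring phenotypes: 1/4 O, 3/4 A.
Rh cross +/- × +/- → 3/4 Rh+, 1/4 Rh-.
Independent loci: P(type A, Rh-positive) = 3/4 × 3/4 = 9/16.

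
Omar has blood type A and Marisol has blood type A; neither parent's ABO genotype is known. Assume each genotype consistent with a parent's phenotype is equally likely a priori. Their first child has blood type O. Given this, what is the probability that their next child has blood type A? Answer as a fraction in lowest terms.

3/4

Possible genotypes: Omar ∈ {I^A I^A, I^A i}; Marisol ∈ {I^A I^A, I^A i}.
Weight each parental genotype pair by prior × P(type-O child):
  I^A i × I^A i: posterior weight 1; P(next child type A) = 3/4.
Weighted sum = 3/4.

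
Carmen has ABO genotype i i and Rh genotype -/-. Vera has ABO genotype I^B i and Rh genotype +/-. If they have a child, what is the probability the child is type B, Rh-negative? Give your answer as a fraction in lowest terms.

ABO cross i i × I^B i → offspring phenotypes: 1/2 O, 1/2 B.
Rh cross -/- × +/- → 1/2 Rh+, 1/2 Rh-.
Independent loci: P(type B, Rh-negative) = 1/2 × 1/2 = 1/4.

1/4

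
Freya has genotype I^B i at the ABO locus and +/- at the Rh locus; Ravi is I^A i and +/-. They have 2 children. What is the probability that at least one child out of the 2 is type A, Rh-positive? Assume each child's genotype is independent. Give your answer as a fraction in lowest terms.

87/256

ABO cross I^B i × I^A i → 1/4 O, 1/4 A, 1/4 B, 1/4 AB.
Rh cross +/- × +/- → 3/4 Rh+, 1/4 Rh-; so P(type A, Rh-positive) = 1/4 × 3/4 = 3/16 per child.
P(none) = (13/16)^2 = 169/256; P(at least one) = 1 − 169/256 = 87/256.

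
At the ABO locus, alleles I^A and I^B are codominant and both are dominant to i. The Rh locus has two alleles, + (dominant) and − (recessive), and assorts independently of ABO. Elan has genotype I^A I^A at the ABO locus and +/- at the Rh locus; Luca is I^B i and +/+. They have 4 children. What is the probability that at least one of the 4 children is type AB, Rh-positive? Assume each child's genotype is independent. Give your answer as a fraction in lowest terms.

15/16

ABO cross I^A I^A × I^B i → 1/2 A, 1/2 AB.
Rh cross +/- × +/+ → 1 Rh+; so P(type AB, Rh-positive) = 1/2 × 1 = 1/2 per child.
P(none) = (1/2)^4 = 1/16; P(at least one) = 1 − 1/16 = 15/16.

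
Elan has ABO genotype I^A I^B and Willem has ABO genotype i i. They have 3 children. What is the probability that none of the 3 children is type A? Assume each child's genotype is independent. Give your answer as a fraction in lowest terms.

1/8

ABO cross I^A I^B × i i → 1/2 A, 1/2 B.
So P(type A) = 1/2 per child.
P(not type A) = 1/2 for one child; (1/2)^3 = 1/8.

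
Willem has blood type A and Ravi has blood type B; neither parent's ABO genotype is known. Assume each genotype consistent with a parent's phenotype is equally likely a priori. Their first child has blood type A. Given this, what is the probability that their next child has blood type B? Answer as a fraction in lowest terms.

Possible genotypes: Willem ∈ {AA, AO}; Ravi ∈ {BB, BO}.
Weight each parental genotype pair by prior × P(type-A child):
  AA × BO: posterior weight 2/3; P(next child type B) = 0.
  AO × BO: posterior weight 1/3; P(next child type B) = 1/4.
Weighted sum = 1/12.

1/12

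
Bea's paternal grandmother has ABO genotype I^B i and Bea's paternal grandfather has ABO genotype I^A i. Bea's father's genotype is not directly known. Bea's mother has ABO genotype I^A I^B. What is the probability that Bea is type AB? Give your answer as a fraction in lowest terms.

1/4

Bea's father's ABO genotype from I^B i × I^A i: 1/4 I^A I^B, 1/4 I^A i, 1/4 I^B i, 1/4 i i.
Crossing each possibility with the mother I^A I^B and summing P(type AB): 1/4·1/2 + 1/4·1/4 + 1/4·1/4 + 1/4·0 = 1/4.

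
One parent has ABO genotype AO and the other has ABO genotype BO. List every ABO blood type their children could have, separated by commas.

Gametes from AO × BO give offspring ABO genotypes AB, AO, BO, OO, i.e. phenotypes O, A, B, AB.

O, A, B, AB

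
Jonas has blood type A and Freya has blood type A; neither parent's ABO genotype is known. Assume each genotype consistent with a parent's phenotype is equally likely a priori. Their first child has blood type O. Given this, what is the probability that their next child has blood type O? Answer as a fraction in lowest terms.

1/4

Possible genotypes: Jonas ∈ {AA, AO}; Freya ∈ {AA, AO}.
Weight each parental genotype pair by prior × P(type-O child):
  AO × AO: posterior weight 1; P(next child type O) = 1/4.
Weighted sum = 1/4.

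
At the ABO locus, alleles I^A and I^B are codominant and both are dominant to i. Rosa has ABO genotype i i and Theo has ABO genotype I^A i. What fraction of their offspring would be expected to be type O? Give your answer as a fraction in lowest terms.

ABO cross i i × I^A i → offspring phenotypes: 1/2 O, 1/2 A.
So P(type O) = 1/2.

1/2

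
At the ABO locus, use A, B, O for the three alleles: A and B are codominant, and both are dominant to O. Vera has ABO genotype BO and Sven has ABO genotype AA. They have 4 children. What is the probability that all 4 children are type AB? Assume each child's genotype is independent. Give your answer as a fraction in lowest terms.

ABO cross BO × AA → 1/2 A, 1/2 AB.
So P(type AB) = 1/2 per child.
All 4 independent: (1/2)^4 = 1/16.

1/16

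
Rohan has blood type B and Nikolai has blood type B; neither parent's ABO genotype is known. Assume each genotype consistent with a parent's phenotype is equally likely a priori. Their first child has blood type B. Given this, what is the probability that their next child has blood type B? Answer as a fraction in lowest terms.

Possible genotypes: Rohan ∈ {I^B I^B, I^B i}; Nikolai ∈ {I^B I^B, I^B i}.
Weight each parental genotype pair by prior × P(type-B child):
  I^B I^B × I^B I^B: posterior weight 4/15; P(next child type B) = 1.
  I^B I^B × I^B i: posterior weight 4/15; P(next child type B) = 1.
  I^B i × I^B I^B: posterior weight 4/15; P(next child type B) = 1.
  I^B i × I^B i: posterior weight 1/5; P(next child type B) = 3/4.
Weighted sum = 19/20.

19/20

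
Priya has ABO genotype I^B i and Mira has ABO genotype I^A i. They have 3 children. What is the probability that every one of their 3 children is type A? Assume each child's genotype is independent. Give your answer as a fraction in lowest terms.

1/64

ABO cross I^B i × I^A i → 1/4 O, 1/4 A, 1/4 B, 1/4 AB.
So P(type A) = 1/4 per child.
All 3 independent: (1/4)^3 = 1/64.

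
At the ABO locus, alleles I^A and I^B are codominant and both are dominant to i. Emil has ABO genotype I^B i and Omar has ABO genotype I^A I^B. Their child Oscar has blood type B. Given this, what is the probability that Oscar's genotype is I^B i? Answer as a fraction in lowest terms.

1/2

Cross I^B i × I^A I^B → 1/4 I^A I^B, 1/4 I^A i, 1/4 I^B I^B, 1/4 I^B i.
Type-B genotypes among offspring: I^B I^B (1/4), I^B i (1/4); total 1/2.
P(I^B i | type B) = (1/4) / (1/2) = 1/2.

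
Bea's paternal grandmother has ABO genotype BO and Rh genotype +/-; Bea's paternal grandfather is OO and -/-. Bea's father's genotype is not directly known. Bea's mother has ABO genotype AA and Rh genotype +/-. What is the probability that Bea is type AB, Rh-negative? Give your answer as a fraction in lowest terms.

Bea's father's ABO genotype from BO × OO: 1/2 BO, 1/2 OO.
Crossing each possibility with the mother AA and summing P(type AB): 1/2·1/2 + 1/2·0 = 1/4.
Similarly for Rh via the father's Rh distribution: P(Rh-) = 3/8.
Independent loci: 1/4 × 3/8 = 3/32.

3/32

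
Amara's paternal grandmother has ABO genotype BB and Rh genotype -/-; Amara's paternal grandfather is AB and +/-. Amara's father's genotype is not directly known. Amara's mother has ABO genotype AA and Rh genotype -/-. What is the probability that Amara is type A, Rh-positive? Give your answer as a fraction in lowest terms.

1/16

Amara's father's ABO genotype from BB × AB: 1/2 AB, 1/2 BB.
Crossing each possibility with the mother AA and summing P(type A): 1/2·1/2 + 1/2·0 = 1/4.
Similarly for Rh via the father's Rh distribution: P(Rh+) = 1/4.
Independent loci: 1/4 × 1/4 = 1/16.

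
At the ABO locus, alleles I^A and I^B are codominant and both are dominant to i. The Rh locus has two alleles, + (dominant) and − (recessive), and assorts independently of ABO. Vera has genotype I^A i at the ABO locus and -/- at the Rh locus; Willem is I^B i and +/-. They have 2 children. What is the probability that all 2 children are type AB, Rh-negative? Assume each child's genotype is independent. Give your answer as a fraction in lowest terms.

1/64

ABO cross I^A i × I^B i → 1/4 O, 1/4 A, 1/4 B, 1/4 AB.
Rh cross -/- × +/- → 1/2 Rh+, 1/2 Rh-; so P(type AB, Rh-negative) = 1/4 × 1/2 = 1/8 per child.
All 2 independent: (1/8)^2 = 1/64.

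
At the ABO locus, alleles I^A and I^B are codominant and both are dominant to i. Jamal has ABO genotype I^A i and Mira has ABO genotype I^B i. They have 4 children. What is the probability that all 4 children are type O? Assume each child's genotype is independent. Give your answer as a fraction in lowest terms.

1/256

ABO cross I^A i × I^B i → 1/4 O, 1/4 A, 1/4 B, 1/4 AB.
So P(type O) = 1/4 per child.
All 4 independent: (1/4)^4 = 1/256.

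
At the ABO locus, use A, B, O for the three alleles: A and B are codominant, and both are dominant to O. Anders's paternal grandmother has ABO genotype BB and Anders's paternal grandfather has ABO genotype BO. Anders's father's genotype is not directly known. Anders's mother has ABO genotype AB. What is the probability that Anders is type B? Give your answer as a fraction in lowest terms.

Anders's father's ABO genotype from BB × BO: 1/2 BB, 1/2 BO.
Crossing each possibility with the mother AB and summing P(type B): 1/2·1/2 + 1/2·1/2 = 1/2.

1/2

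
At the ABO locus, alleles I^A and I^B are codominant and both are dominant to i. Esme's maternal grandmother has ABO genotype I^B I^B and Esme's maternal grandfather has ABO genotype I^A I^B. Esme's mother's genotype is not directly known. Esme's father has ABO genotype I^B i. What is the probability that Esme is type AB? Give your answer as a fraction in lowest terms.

1/8

Esme's mother's ABO genotype from I^B I^B × I^A I^B: 1/2 I^A I^B, 1/2 I^B I^B.
Crossing each possibility with the father I^B i and summing P(type AB): 1/2·1/4 + 1/2·0 = 1/8.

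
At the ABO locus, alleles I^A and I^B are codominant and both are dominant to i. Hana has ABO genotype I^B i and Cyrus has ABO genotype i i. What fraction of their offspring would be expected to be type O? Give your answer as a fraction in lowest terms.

ABO cross I^B i × i i → offspring phenotypes: 1/2 O, 1/2 B.
So P(type O) = 1/2.

1/2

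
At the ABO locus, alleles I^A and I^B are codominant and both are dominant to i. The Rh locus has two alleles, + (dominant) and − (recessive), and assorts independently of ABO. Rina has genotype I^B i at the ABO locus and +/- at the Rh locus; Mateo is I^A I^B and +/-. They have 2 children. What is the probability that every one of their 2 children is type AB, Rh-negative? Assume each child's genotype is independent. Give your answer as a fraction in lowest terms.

1/256

ABO cross I^B i × I^A I^B → 1/4 A, 1/2 B, 1/4 AB.
Rh cross +/- × +/- → 3/4 Rh+, 1/4 Rh-; so P(type AB, Rh-negative) = 1/4 × 1/4 = 1/16 per child.
All 2 independent: (1/16)^2 = 1/256.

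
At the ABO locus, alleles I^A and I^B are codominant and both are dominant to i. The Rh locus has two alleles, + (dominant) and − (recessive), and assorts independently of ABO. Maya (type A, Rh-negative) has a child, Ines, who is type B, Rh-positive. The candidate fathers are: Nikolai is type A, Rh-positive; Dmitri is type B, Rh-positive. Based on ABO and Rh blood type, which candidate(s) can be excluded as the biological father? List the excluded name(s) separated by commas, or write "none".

A candidate is excluded only if no genotype consistent with his phenotype could produce a type B, Rh-positive child with a type A, Rh-negative mother.
Nikolai (type A, Rh+): no genotype consistent with that phenotype can produce a type-B Rh+ child with a type-A mother.

Nikolai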